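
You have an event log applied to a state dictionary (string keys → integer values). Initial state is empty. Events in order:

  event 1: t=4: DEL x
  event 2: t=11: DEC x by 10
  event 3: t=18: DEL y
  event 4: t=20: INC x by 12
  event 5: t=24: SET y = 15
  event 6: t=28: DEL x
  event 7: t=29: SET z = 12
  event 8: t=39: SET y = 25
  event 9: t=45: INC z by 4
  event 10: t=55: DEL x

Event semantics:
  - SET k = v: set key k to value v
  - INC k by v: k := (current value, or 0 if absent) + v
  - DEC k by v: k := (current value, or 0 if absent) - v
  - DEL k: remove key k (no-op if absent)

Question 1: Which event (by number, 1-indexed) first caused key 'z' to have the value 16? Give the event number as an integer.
Answer: 9

Derivation:
Looking for first event where z becomes 16:
  event 7: z = 12
  event 8: z = 12
  event 9: z 12 -> 16  <-- first match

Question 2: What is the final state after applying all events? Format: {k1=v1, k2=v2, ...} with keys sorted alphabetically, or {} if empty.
Answer: {y=25, z=16}

Derivation:
  after event 1 (t=4: DEL x): {}
  after event 2 (t=11: DEC x by 10): {x=-10}
  after event 3 (t=18: DEL y): {x=-10}
  after event 4 (t=20: INC x by 12): {x=2}
  after event 5 (t=24: SET y = 15): {x=2, y=15}
  after event 6 (t=28: DEL x): {y=15}
  after event 7 (t=29: SET z = 12): {y=15, z=12}
  after event 8 (t=39: SET y = 25): {y=25, z=12}
  after event 9 (t=45: INC z by 4): {y=25, z=16}
  after event 10 (t=55: DEL x): {y=25, z=16}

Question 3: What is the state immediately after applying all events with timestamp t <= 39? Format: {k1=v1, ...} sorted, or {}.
Apply events with t <= 39 (8 events):
  after event 1 (t=4: DEL x): {}
  after event 2 (t=11: DEC x by 10): {x=-10}
  after event 3 (t=18: DEL y): {x=-10}
  after event 4 (t=20: INC x by 12): {x=2}
  after event 5 (t=24: SET y = 15): {x=2, y=15}
  after event 6 (t=28: DEL x): {y=15}
  after event 7 (t=29: SET z = 12): {y=15, z=12}
  after event 8 (t=39: SET y = 25): {y=25, z=12}

Answer: {y=25, z=12}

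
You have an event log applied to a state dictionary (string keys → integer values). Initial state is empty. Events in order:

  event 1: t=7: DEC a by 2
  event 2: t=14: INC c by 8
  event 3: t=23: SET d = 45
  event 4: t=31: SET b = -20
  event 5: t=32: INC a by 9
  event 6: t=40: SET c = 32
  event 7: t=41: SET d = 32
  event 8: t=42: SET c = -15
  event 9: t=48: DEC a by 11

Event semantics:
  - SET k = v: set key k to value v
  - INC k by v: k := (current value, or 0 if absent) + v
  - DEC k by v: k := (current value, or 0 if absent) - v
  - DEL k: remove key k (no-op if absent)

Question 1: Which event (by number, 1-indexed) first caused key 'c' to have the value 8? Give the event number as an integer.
Answer: 2

Derivation:
Looking for first event where c becomes 8:
  event 2: c (absent) -> 8  <-- first match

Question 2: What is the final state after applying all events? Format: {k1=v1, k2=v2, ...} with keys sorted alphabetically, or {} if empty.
Answer: {a=-4, b=-20, c=-15, d=32}

Derivation:
  after event 1 (t=7: DEC a by 2): {a=-2}
  after event 2 (t=14: INC c by 8): {a=-2, c=8}
  after event 3 (t=23: SET d = 45): {a=-2, c=8, d=45}
  after event 4 (t=31: SET b = -20): {a=-2, b=-20, c=8, d=45}
  after event 5 (t=32: INC a by 9): {a=7, b=-20, c=8, d=45}
  after event 6 (t=40: SET c = 32): {a=7, b=-20, c=32, d=45}
  after event 7 (t=41: SET d = 32): {a=7, b=-20, c=32, d=32}
  after event 8 (t=42: SET c = -15): {a=7, b=-20, c=-15, d=32}
  after event 9 (t=48: DEC a by 11): {a=-4, b=-20, c=-15, d=32}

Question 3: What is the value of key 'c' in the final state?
Answer: -15

Derivation:
Track key 'c' through all 9 events:
  event 1 (t=7: DEC a by 2): c unchanged
  event 2 (t=14: INC c by 8): c (absent) -> 8
  event 3 (t=23: SET d = 45): c unchanged
  event 4 (t=31: SET b = -20): c unchanged
  event 5 (t=32: INC a by 9): c unchanged
  event 6 (t=40: SET c = 32): c 8 -> 32
  event 7 (t=41: SET d = 32): c unchanged
  event 8 (t=42: SET c = -15): c 32 -> -15
  event 9 (t=48: DEC a by 11): c unchanged
Final: c = -15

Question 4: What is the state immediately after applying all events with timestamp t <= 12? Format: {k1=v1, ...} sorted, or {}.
Answer: {a=-2}

Derivation:
Apply events with t <= 12 (1 events):
  after event 1 (t=7: DEC a by 2): {a=-2}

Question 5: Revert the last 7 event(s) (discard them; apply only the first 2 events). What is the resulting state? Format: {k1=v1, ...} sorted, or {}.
Keep first 2 events (discard last 7):
  after event 1 (t=7: DEC a by 2): {a=-2}
  after event 2 (t=14: INC c by 8): {a=-2, c=8}

Answer: {a=-2, c=8}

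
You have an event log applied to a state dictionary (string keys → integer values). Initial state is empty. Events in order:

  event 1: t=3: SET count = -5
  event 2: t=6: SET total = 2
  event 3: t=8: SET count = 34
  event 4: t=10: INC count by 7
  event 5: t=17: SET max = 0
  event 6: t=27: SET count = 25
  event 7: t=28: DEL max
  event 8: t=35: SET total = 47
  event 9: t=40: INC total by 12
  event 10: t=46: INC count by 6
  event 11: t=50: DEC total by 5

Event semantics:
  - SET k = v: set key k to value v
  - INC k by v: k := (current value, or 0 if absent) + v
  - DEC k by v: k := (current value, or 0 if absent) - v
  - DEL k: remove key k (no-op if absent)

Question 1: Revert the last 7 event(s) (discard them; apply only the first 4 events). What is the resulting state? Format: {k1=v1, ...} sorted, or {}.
Keep first 4 events (discard last 7):
  after event 1 (t=3: SET count = -5): {count=-5}
  after event 2 (t=6: SET total = 2): {count=-5, total=2}
  after event 3 (t=8: SET count = 34): {count=34, total=2}
  after event 4 (t=10: INC count by 7): {count=41, total=2}

Answer: {count=41, total=2}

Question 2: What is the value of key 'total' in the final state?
Answer: 54

Derivation:
Track key 'total' through all 11 events:
  event 1 (t=3: SET count = -5): total unchanged
  event 2 (t=6: SET total = 2): total (absent) -> 2
  event 3 (t=8: SET count = 34): total unchanged
  event 4 (t=10: INC count by 7): total unchanged
  event 5 (t=17: SET max = 0): total unchanged
  event 6 (t=27: SET count = 25): total unchanged
  event 7 (t=28: DEL max): total unchanged
  event 8 (t=35: SET total = 47): total 2 -> 47
  event 9 (t=40: INC total by 12): total 47 -> 59
  event 10 (t=46: INC count by 6): total unchanged
  event 11 (t=50: DEC total by 5): total 59 -> 54
Final: total = 54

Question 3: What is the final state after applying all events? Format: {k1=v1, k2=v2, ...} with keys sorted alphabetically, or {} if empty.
Answer: {count=31, total=54}

Derivation:
  after event 1 (t=3: SET count = -5): {count=-5}
  after event 2 (t=6: SET total = 2): {count=-5, total=2}
  after event 3 (t=8: SET count = 34): {count=34, total=2}
  after event 4 (t=10: INC count by 7): {count=41, total=2}
  after event 5 (t=17: SET max = 0): {count=41, max=0, total=2}
  after event 6 (t=27: SET count = 25): {count=25, max=0, total=2}
  after event 7 (t=28: DEL max): {count=25, total=2}
  after event 8 (t=35: SET total = 47): {count=25, total=47}
  after event 9 (t=40: INC total by 12): {count=25, total=59}
  after event 10 (t=46: INC count by 6): {count=31, total=59}
  after event 11 (t=50: DEC total by 5): {count=31, total=54}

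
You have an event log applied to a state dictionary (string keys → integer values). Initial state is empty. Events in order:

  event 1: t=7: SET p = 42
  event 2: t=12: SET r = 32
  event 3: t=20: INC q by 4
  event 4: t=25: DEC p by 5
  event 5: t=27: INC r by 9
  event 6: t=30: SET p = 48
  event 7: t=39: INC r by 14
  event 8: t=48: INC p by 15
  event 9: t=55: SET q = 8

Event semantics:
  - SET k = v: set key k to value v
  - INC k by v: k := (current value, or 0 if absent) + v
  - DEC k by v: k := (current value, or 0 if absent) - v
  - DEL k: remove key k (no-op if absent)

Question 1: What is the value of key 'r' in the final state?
Answer: 55

Derivation:
Track key 'r' through all 9 events:
  event 1 (t=7: SET p = 42): r unchanged
  event 2 (t=12: SET r = 32): r (absent) -> 32
  event 3 (t=20: INC q by 4): r unchanged
  event 4 (t=25: DEC p by 5): r unchanged
  event 5 (t=27: INC r by 9): r 32 -> 41
  event 6 (t=30: SET p = 48): r unchanged
  event 7 (t=39: INC r by 14): r 41 -> 55
  event 8 (t=48: INC p by 15): r unchanged
  event 9 (t=55: SET q = 8): r unchanged
Final: r = 55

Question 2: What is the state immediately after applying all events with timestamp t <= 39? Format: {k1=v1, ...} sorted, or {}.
Answer: {p=48, q=4, r=55}

Derivation:
Apply events with t <= 39 (7 events):
  after event 1 (t=7: SET p = 42): {p=42}
  after event 2 (t=12: SET r = 32): {p=42, r=32}
  after event 3 (t=20: INC q by 4): {p=42, q=4, r=32}
  after event 4 (t=25: DEC p by 5): {p=37, q=4, r=32}
  after event 5 (t=27: INC r by 9): {p=37, q=4, r=41}
  after event 6 (t=30: SET p = 48): {p=48, q=4, r=41}
  after event 7 (t=39: INC r by 14): {p=48, q=4, r=55}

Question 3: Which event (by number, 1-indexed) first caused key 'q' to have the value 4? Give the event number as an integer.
Looking for first event where q becomes 4:
  event 3: q (absent) -> 4  <-- first match

Answer: 3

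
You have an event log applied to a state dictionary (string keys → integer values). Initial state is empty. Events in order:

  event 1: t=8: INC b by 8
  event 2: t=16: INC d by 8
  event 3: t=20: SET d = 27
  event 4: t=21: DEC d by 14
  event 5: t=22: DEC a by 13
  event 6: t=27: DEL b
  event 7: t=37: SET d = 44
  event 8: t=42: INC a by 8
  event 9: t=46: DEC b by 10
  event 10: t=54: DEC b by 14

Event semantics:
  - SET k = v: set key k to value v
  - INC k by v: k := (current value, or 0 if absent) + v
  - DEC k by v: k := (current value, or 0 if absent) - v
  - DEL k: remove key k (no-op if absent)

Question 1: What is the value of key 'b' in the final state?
Track key 'b' through all 10 events:
  event 1 (t=8: INC b by 8): b (absent) -> 8
  event 2 (t=16: INC d by 8): b unchanged
  event 3 (t=20: SET d = 27): b unchanged
  event 4 (t=21: DEC d by 14): b unchanged
  event 5 (t=22: DEC a by 13): b unchanged
  event 6 (t=27: DEL b): b 8 -> (absent)
  event 7 (t=37: SET d = 44): b unchanged
  event 8 (t=42: INC a by 8): b unchanged
  event 9 (t=46: DEC b by 10): b (absent) -> -10
  event 10 (t=54: DEC b by 14): b -10 -> -24
Final: b = -24

Answer: -24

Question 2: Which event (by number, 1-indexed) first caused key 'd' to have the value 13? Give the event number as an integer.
Answer: 4

Derivation:
Looking for first event where d becomes 13:
  event 2: d = 8
  event 3: d = 27
  event 4: d 27 -> 13  <-- first match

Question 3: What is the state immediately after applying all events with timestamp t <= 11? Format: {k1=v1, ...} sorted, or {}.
Apply events with t <= 11 (1 events):
  after event 1 (t=8: INC b by 8): {b=8}

Answer: {b=8}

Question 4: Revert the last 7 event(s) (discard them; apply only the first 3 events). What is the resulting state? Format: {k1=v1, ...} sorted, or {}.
Keep first 3 events (discard last 7):
  after event 1 (t=8: INC b by 8): {b=8}
  after event 2 (t=16: INC d by 8): {b=8, d=8}
  after event 3 (t=20: SET d = 27): {b=8, d=27}

Answer: {b=8, d=27}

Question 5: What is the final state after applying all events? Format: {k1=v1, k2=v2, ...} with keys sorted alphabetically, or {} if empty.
Answer: {a=-5, b=-24, d=44}

Derivation:
  after event 1 (t=8: INC b by 8): {b=8}
  after event 2 (t=16: INC d by 8): {b=8, d=8}
  after event 3 (t=20: SET d = 27): {b=8, d=27}
  after event 4 (t=21: DEC d by 14): {b=8, d=13}
  after event 5 (t=22: DEC a by 13): {a=-13, b=8, d=13}
  after event 6 (t=27: DEL b): {a=-13, d=13}
  after event 7 (t=37: SET d = 44): {a=-13, d=44}
  after event 8 (t=42: INC a by 8): {a=-5, d=44}
  after event 9 (t=46: DEC b by 10): {a=-5, b=-10, d=44}
  after event 10 (t=54: DEC b by 14): {a=-5, b=-24, d=44}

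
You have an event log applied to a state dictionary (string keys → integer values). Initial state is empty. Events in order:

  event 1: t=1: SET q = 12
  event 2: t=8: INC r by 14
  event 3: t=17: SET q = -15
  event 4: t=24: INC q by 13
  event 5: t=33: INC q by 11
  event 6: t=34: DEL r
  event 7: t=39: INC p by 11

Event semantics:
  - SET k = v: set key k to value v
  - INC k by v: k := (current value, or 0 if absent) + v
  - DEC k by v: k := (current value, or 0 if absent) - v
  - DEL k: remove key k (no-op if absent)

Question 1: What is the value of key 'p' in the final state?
Track key 'p' through all 7 events:
  event 1 (t=1: SET q = 12): p unchanged
  event 2 (t=8: INC r by 14): p unchanged
  event 3 (t=17: SET q = -15): p unchanged
  event 4 (t=24: INC q by 13): p unchanged
  event 5 (t=33: INC q by 11): p unchanged
  event 6 (t=34: DEL r): p unchanged
  event 7 (t=39: INC p by 11): p (absent) -> 11
Final: p = 11

Answer: 11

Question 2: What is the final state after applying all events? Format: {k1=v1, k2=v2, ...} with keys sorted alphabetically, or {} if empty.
  after event 1 (t=1: SET q = 12): {q=12}
  after event 2 (t=8: INC r by 14): {q=12, r=14}
  after event 3 (t=17: SET q = -15): {q=-15, r=14}
  after event 4 (t=24: INC q by 13): {q=-2, r=14}
  after event 5 (t=33: INC q by 11): {q=9, r=14}
  after event 6 (t=34: DEL r): {q=9}
  after event 7 (t=39: INC p by 11): {p=11, q=9}

Answer: {p=11, q=9}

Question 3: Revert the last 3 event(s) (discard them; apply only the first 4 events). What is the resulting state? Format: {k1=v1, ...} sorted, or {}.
Keep first 4 events (discard last 3):
  after event 1 (t=1: SET q = 12): {q=12}
  after event 2 (t=8: INC r by 14): {q=12, r=14}
  after event 3 (t=17: SET q = -15): {q=-15, r=14}
  after event 4 (t=24: INC q by 13): {q=-2, r=14}

Answer: {q=-2, r=14}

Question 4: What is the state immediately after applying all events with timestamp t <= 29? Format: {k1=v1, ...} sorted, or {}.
Answer: {q=-2, r=14}

Derivation:
Apply events with t <= 29 (4 events):
  after event 1 (t=1: SET q = 12): {q=12}
  after event 2 (t=8: INC r by 14): {q=12, r=14}
  after event 3 (t=17: SET q = -15): {q=-15, r=14}
  after event 4 (t=24: INC q by 13): {q=-2, r=14}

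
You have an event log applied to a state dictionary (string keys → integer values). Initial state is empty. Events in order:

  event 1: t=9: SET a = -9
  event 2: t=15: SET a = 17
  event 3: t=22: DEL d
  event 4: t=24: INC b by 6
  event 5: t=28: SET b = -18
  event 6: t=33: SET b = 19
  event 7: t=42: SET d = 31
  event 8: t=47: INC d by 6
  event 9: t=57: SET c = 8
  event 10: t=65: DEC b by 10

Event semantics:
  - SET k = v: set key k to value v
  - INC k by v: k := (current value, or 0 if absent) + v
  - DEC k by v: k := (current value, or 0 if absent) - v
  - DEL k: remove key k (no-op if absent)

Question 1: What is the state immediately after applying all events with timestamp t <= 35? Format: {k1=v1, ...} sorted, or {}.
Apply events with t <= 35 (6 events):
  after event 1 (t=9: SET a = -9): {a=-9}
  after event 2 (t=15: SET a = 17): {a=17}
  after event 3 (t=22: DEL d): {a=17}
  after event 4 (t=24: INC b by 6): {a=17, b=6}
  after event 5 (t=28: SET b = -18): {a=17, b=-18}
  after event 6 (t=33: SET b = 19): {a=17, b=19}

Answer: {a=17, b=19}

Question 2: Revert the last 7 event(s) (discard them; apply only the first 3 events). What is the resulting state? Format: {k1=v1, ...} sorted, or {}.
Answer: {a=17}

Derivation:
Keep first 3 events (discard last 7):
  after event 1 (t=9: SET a = -9): {a=-9}
  after event 2 (t=15: SET a = 17): {a=17}
  after event 3 (t=22: DEL d): {a=17}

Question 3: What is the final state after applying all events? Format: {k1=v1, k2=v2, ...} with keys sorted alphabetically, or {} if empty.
Answer: {a=17, b=9, c=8, d=37}

Derivation:
  after event 1 (t=9: SET a = -9): {a=-9}
  after event 2 (t=15: SET a = 17): {a=17}
  after event 3 (t=22: DEL d): {a=17}
  after event 4 (t=24: INC b by 6): {a=17, b=6}
  after event 5 (t=28: SET b = -18): {a=17, b=-18}
  after event 6 (t=33: SET b = 19): {a=17, b=19}
  after event 7 (t=42: SET d = 31): {a=17, b=19, d=31}
  after event 8 (t=47: INC d by 6): {a=17, b=19, d=37}
  after event 9 (t=57: SET c = 8): {a=17, b=19, c=8, d=37}
  after event 10 (t=65: DEC b by 10): {a=17, b=9, c=8, d=37}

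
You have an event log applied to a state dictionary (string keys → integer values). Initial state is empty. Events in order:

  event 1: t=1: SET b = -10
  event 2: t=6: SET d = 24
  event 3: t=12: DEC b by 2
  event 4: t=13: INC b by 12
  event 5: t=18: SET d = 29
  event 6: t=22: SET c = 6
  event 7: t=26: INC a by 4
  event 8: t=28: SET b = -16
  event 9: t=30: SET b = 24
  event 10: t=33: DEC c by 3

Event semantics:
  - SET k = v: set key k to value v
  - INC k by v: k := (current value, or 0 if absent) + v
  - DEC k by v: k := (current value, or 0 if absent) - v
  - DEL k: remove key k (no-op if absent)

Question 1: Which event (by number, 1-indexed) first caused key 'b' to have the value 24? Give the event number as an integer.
Looking for first event where b becomes 24:
  event 1: b = -10
  event 2: b = -10
  event 3: b = -12
  event 4: b = 0
  event 5: b = 0
  event 6: b = 0
  event 7: b = 0
  event 8: b = -16
  event 9: b -16 -> 24  <-- first match

Answer: 9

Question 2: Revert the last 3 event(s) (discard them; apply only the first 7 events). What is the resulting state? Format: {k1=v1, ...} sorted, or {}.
Keep first 7 events (discard last 3):
  after event 1 (t=1: SET b = -10): {b=-10}
  after event 2 (t=6: SET d = 24): {b=-10, d=24}
  after event 3 (t=12: DEC b by 2): {b=-12, d=24}
  after event 4 (t=13: INC b by 12): {b=0, d=24}
  after event 5 (t=18: SET d = 29): {b=0, d=29}
  after event 6 (t=22: SET c = 6): {b=0, c=6, d=29}
  after event 7 (t=26: INC a by 4): {a=4, b=0, c=6, d=29}

Answer: {a=4, b=0, c=6, d=29}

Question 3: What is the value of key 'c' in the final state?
Answer: 3

Derivation:
Track key 'c' through all 10 events:
  event 1 (t=1: SET b = -10): c unchanged
  event 2 (t=6: SET d = 24): c unchanged
  event 3 (t=12: DEC b by 2): c unchanged
  event 4 (t=13: INC b by 12): c unchanged
  event 5 (t=18: SET d = 29): c unchanged
  event 6 (t=22: SET c = 6): c (absent) -> 6
  event 7 (t=26: INC a by 4): c unchanged
  event 8 (t=28: SET b = -16): c unchanged
  event 9 (t=30: SET b = 24): c unchanged
  event 10 (t=33: DEC c by 3): c 6 -> 3
Final: c = 3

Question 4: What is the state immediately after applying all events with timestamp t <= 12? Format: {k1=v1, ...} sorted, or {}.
Answer: {b=-12, d=24}

Derivation:
Apply events with t <= 12 (3 events):
  after event 1 (t=1: SET b = -10): {b=-10}
  after event 2 (t=6: SET d = 24): {b=-10, d=24}
  after event 3 (t=12: DEC b by 2): {b=-12, d=24}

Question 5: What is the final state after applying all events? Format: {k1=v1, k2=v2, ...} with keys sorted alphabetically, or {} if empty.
Answer: {a=4, b=24, c=3, d=29}

Derivation:
  after event 1 (t=1: SET b = -10): {b=-10}
  after event 2 (t=6: SET d = 24): {b=-10, d=24}
  after event 3 (t=12: DEC b by 2): {b=-12, d=24}
  after event 4 (t=13: INC b by 12): {b=0, d=24}
  after event 5 (t=18: SET d = 29): {b=0, d=29}
  after event 6 (t=22: SET c = 6): {b=0, c=6, d=29}
  after event 7 (t=26: INC a by 4): {a=4, b=0, c=6, d=29}
  after event 8 (t=28: SET b = -16): {a=4, b=-16, c=6, d=29}
  after event 9 (t=30: SET b = 24): {a=4, b=24, c=6, d=29}
  after event 10 (t=33: DEC c by 3): {a=4, b=24, c=3, d=29}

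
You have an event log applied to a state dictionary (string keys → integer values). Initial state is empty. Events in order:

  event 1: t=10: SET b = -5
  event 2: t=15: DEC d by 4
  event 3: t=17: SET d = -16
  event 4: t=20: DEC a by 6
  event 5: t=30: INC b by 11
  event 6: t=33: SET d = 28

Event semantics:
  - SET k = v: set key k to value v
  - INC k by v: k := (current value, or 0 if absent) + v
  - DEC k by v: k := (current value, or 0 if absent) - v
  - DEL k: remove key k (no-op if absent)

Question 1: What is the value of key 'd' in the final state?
Track key 'd' through all 6 events:
  event 1 (t=10: SET b = -5): d unchanged
  event 2 (t=15: DEC d by 4): d (absent) -> -4
  event 3 (t=17: SET d = -16): d -4 -> -16
  event 4 (t=20: DEC a by 6): d unchanged
  event 5 (t=30: INC b by 11): d unchanged
  event 6 (t=33: SET d = 28): d -16 -> 28
Final: d = 28

Answer: 28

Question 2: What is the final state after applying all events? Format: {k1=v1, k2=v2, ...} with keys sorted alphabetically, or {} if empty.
  after event 1 (t=10: SET b = -5): {b=-5}
  after event 2 (t=15: DEC d by 4): {b=-5, d=-4}
  after event 3 (t=17: SET d = -16): {b=-5, d=-16}
  after event 4 (t=20: DEC a by 6): {a=-6, b=-5, d=-16}
  after event 5 (t=30: INC b by 11): {a=-6, b=6, d=-16}
  after event 6 (t=33: SET d = 28): {a=-6, b=6, d=28}

Answer: {a=-6, b=6, d=28}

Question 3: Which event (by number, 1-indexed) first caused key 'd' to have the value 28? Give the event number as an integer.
Answer: 6

Derivation:
Looking for first event where d becomes 28:
  event 2: d = -4
  event 3: d = -16
  event 4: d = -16
  event 5: d = -16
  event 6: d -16 -> 28  <-- first match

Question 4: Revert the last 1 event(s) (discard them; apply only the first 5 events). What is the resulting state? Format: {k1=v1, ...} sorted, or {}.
Answer: {a=-6, b=6, d=-16}

Derivation:
Keep first 5 events (discard last 1):
  after event 1 (t=10: SET b = -5): {b=-5}
  after event 2 (t=15: DEC d by 4): {b=-5, d=-4}
  after event 3 (t=17: SET d = -16): {b=-5, d=-16}
  after event 4 (t=20: DEC a by 6): {a=-6, b=-5, d=-16}
  after event 5 (t=30: INC b by 11): {a=-6, b=6, d=-16}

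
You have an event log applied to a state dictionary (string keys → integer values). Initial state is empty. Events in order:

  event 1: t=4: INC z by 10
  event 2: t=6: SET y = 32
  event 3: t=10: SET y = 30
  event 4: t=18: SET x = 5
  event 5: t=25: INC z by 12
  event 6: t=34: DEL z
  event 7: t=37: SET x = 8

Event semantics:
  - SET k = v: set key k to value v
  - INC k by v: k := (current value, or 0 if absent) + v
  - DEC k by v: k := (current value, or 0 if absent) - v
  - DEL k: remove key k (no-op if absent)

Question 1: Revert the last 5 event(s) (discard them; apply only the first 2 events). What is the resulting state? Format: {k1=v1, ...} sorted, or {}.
Answer: {y=32, z=10}

Derivation:
Keep first 2 events (discard last 5):
  after event 1 (t=4: INC z by 10): {z=10}
  after event 2 (t=6: SET y = 32): {y=32, z=10}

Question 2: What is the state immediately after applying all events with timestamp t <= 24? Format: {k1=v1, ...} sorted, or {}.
Answer: {x=5, y=30, z=10}

Derivation:
Apply events with t <= 24 (4 events):
  after event 1 (t=4: INC z by 10): {z=10}
  after event 2 (t=6: SET y = 32): {y=32, z=10}
  after event 3 (t=10: SET y = 30): {y=30, z=10}
  after event 4 (t=18: SET x = 5): {x=5, y=30, z=10}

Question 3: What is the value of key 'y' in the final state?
Track key 'y' through all 7 events:
  event 1 (t=4: INC z by 10): y unchanged
  event 2 (t=6: SET y = 32): y (absent) -> 32
  event 3 (t=10: SET y = 30): y 32 -> 30
  event 4 (t=18: SET x = 5): y unchanged
  event 5 (t=25: INC z by 12): y unchanged
  event 6 (t=34: DEL z): y unchanged
  event 7 (t=37: SET x = 8): y unchanged
Final: y = 30

Answer: 30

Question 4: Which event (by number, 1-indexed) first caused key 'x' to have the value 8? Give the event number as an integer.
Looking for first event where x becomes 8:
  event 4: x = 5
  event 5: x = 5
  event 6: x = 5
  event 7: x 5 -> 8  <-- first match

Answer: 7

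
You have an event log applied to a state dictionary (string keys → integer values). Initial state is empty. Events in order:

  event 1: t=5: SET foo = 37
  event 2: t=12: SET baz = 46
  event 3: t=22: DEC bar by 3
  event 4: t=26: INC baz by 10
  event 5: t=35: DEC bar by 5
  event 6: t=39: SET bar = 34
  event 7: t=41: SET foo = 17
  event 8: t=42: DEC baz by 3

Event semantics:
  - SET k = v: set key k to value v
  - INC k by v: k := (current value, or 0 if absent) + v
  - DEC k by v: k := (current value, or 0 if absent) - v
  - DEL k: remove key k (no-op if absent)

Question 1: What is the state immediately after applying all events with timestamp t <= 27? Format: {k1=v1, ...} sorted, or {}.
Answer: {bar=-3, baz=56, foo=37}

Derivation:
Apply events with t <= 27 (4 events):
  after event 1 (t=5: SET foo = 37): {foo=37}
  after event 2 (t=12: SET baz = 46): {baz=46, foo=37}
  after event 3 (t=22: DEC bar by 3): {bar=-3, baz=46, foo=37}
  after event 4 (t=26: INC baz by 10): {bar=-3, baz=56, foo=37}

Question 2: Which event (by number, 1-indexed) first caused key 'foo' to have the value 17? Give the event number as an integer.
Answer: 7

Derivation:
Looking for first event where foo becomes 17:
  event 1: foo = 37
  event 2: foo = 37
  event 3: foo = 37
  event 4: foo = 37
  event 5: foo = 37
  event 6: foo = 37
  event 7: foo 37 -> 17  <-- first match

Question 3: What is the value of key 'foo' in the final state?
Answer: 17

Derivation:
Track key 'foo' through all 8 events:
  event 1 (t=5: SET foo = 37): foo (absent) -> 37
  event 2 (t=12: SET baz = 46): foo unchanged
  event 3 (t=22: DEC bar by 3): foo unchanged
  event 4 (t=26: INC baz by 10): foo unchanged
  event 5 (t=35: DEC bar by 5): foo unchanged
  event 6 (t=39: SET bar = 34): foo unchanged
  event 7 (t=41: SET foo = 17): foo 37 -> 17
  event 8 (t=42: DEC baz by 3): foo unchanged
Final: foo = 17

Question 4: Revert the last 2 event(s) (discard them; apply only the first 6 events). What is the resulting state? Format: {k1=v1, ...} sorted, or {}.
Answer: {bar=34, baz=56, foo=37}

Derivation:
Keep first 6 events (discard last 2):
  after event 1 (t=5: SET foo = 37): {foo=37}
  after event 2 (t=12: SET baz = 46): {baz=46, foo=37}
  after event 3 (t=22: DEC bar by 3): {bar=-3, baz=46, foo=37}
  after event 4 (t=26: INC baz by 10): {bar=-3, baz=56, foo=37}
  after event 5 (t=35: DEC bar by 5): {bar=-8, baz=56, foo=37}
  after event 6 (t=39: SET bar = 34): {bar=34, baz=56, foo=37}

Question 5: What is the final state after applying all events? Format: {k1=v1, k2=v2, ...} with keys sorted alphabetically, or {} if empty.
  after event 1 (t=5: SET foo = 37): {foo=37}
  after event 2 (t=12: SET baz = 46): {baz=46, foo=37}
  after event 3 (t=22: DEC bar by 3): {bar=-3, baz=46, foo=37}
  after event 4 (t=26: INC baz by 10): {bar=-3, baz=56, foo=37}
  after event 5 (t=35: DEC bar by 5): {bar=-8, baz=56, foo=37}
  after event 6 (t=39: SET bar = 34): {bar=34, baz=56, foo=37}
  after event 7 (t=41: SET foo = 17): {bar=34, baz=56, foo=17}
  after event 8 (t=42: DEC baz by 3): {bar=34, baz=53, foo=17}

Answer: {bar=34, baz=53, foo=17}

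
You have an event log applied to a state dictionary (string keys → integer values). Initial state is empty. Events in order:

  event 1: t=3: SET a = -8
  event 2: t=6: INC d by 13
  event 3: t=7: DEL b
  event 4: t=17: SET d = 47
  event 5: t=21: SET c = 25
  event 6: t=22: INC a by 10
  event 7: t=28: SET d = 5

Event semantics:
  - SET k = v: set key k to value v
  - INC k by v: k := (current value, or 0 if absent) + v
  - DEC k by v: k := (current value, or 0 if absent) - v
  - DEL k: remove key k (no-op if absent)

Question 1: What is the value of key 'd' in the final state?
Answer: 5

Derivation:
Track key 'd' through all 7 events:
  event 1 (t=3: SET a = -8): d unchanged
  event 2 (t=6: INC d by 13): d (absent) -> 13
  event 3 (t=7: DEL b): d unchanged
  event 4 (t=17: SET d = 47): d 13 -> 47
  event 5 (t=21: SET c = 25): d unchanged
  event 6 (t=22: INC a by 10): d unchanged
  event 7 (t=28: SET d = 5): d 47 -> 5
Final: d = 5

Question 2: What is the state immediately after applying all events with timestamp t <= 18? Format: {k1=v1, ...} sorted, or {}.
Answer: {a=-8, d=47}

Derivation:
Apply events with t <= 18 (4 events):
  after event 1 (t=3: SET a = -8): {a=-8}
  after event 2 (t=6: INC d by 13): {a=-8, d=13}
  after event 3 (t=7: DEL b): {a=-8, d=13}
  after event 4 (t=17: SET d = 47): {a=-8, d=47}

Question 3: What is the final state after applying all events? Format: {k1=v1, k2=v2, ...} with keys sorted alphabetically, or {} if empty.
Answer: {a=2, c=25, d=5}

Derivation:
  after event 1 (t=3: SET a = -8): {a=-8}
  after event 2 (t=6: INC d by 13): {a=-8, d=13}
  after event 3 (t=7: DEL b): {a=-8, d=13}
  after event 4 (t=17: SET d = 47): {a=-8, d=47}
  after event 5 (t=21: SET c = 25): {a=-8, c=25, d=47}
  after event 6 (t=22: INC a by 10): {a=2, c=25, d=47}
  after event 7 (t=28: SET d = 5): {a=2, c=25, d=5}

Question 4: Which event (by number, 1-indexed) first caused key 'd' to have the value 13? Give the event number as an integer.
Looking for first event where d becomes 13:
  event 2: d (absent) -> 13  <-- first match

Answer: 2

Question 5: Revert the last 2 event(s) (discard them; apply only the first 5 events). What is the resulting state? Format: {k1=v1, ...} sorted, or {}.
Answer: {a=-8, c=25, d=47}

Derivation:
Keep first 5 events (discard last 2):
  after event 1 (t=3: SET a = -8): {a=-8}
  after event 2 (t=6: INC d by 13): {a=-8, d=13}
  after event 3 (t=7: DEL b): {a=-8, d=13}
  after event 4 (t=17: SET d = 47): {a=-8, d=47}
  after event 5 (t=21: SET c = 25): {a=-8, c=25, d=47}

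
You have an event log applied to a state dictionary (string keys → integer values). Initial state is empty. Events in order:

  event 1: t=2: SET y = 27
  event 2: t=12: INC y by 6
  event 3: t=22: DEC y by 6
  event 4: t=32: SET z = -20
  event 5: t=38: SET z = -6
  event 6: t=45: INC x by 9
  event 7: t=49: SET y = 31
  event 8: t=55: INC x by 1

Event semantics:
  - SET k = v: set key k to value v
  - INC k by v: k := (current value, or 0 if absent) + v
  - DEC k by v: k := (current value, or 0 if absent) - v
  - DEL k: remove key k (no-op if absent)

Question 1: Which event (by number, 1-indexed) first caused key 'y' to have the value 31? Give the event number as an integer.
Answer: 7

Derivation:
Looking for first event where y becomes 31:
  event 1: y = 27
  event 2: y = 33
  event 3: y = 27
  event 4: y = 27
  event 5: y = 27
  event 6: y = 27
  event 7: y 27 -> 31  <-- first match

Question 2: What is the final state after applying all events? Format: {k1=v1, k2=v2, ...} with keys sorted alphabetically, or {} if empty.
Answer: {x=10, y=31, z=-6}

Derivation:
  after event 1 (t=2: SET y = 27): {y=27}
  after event 2 (t=12: INC y by 6): {y=33}
  after event 3 (t=22: DEC y by 6): {y=27}
  after event 4 (t=32: SET z = -20): {y=27, z=-20}
  after event 5 (t=38: SET z = -6): {y=27, z=-6}
  after event 6 (t=45: INC x by 9): {x=9, y=27, z=-6}
  after event 7 (t=49: SET y = 31): {x=9, y=31, z=-6}
  after event 8 (t=55: INC x by 1): {x=10, y=31, z=-6}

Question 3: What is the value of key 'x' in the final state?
Track key 'x' through all 8 events:
  event 1 (t=2: SET y = 27): x unchanged
  event 2 (t=12: INC y by 6): x unchanged
  event 3 (t=22: DEC y by 6): x unchanged
  event 4 (t=32: SET z = -20): x unchanged
  event 5 (t=38: SET z = -6): x unchanged
  event 6 (t=45: INC x by 9): x (absent) -> 9
  event 7 (t=49: SET y = 31): x unchanged
  event 8 (t=55: INC x by 1): x 9 -> 10
Final: x = 10

Answer: 10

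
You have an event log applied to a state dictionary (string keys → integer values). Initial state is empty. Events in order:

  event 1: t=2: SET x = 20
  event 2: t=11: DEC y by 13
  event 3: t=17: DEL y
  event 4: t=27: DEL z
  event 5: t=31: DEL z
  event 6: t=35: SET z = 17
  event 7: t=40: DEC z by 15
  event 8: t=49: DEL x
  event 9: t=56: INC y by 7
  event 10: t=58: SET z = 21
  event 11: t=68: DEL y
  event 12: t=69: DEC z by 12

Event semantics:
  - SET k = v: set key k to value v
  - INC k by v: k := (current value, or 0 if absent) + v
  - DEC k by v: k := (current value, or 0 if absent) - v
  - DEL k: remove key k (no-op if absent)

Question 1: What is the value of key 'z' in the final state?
Track key 'z' through all 12 events:
  event 1 (t=2: SET x = 20): z unchanged
  event 2 (t=11: DEC y by 13): z unchanged
  event 3 (t=17: DEL y): z unchanged
  event 4 (t=27: DEL z): z (absent) -> (absent)
  event 5 (t=31: DEL z): z (absent) -> (absent)
  event 6 (t=35: SET z = 17): z (absent) -> 17
  event 7 (t=40: DEC z by 15): z 17 -> 2
  event 8 (t=49: DEL x): z unchanged
  event 9 (t=56: INC y by 7): z unchanged
  event 10 (t=58: SET z = 21): z 2 -> 21
  event 11 (t=68: DEL y): z unchanged
  event 12 (t=69: DEC z by 12): z 21 -> 9
Final: z = 9

Answer: 9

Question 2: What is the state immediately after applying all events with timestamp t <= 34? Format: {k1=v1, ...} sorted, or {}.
Answer: {x=20}

Derivation:
Apply events with t <= 34 (5 events):
  after event 1 (t=2: SET x = 20): {x=20}
  after event 2 (t=11: DEC y by 13): {x=20, y=-13}
  after event 3 (t=17: DEL y): {x=20}
  after event 4 (t=27: DEL z): {x=20}
  after event 5 (t=31: DEL z): {x=20}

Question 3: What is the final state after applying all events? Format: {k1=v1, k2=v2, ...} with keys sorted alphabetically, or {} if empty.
  after event 1 (t=2: SET x = 20): {x=20}
  after event 2 (t=11: DEC y by 13): {x=20, y=-13}
  after event 3 (t=17: DEL y): {x=20}
  after event 4 (t=27: DEL z): {x=20}
  after event 5 (t=31: DEL z): {x=20}
  after event 6 (t=35: SET z = 17): {x=20, z=17}
  after event 7 (t=40: DEC z by 15): {x=20, z=2}
  after event 8 (t=49: DEL x): {z=2}
  after event 9 (t=56: INC y by 7): {y=7, z=2}
  after event 10 (t=58: SET z = 21): {y=7, z=21}
  after event 11 (t=68: DEL y): {z=21}
  after event 12 (t=69: DEC z by 12): {z=9}

Answer: {z=9}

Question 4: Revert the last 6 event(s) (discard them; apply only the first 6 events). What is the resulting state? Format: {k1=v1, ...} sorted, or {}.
Answer: {x=20, z=17}

Derivation:
Keep first 6 events (discard last 6):
  after event 1 (t=2: SET x = 20): {x=20}
  after event 2 (t=11: DEC y by 13): {x=20, y=-13}
  after event 3 (t=17: DEL y): {x=20}
  after event 4 (t=27: DEL z): {x=20}
  after event 5 (t=31: DEL z): {x=20}
  after event 6 (t=35: SET z = 17): {x=20, z=17}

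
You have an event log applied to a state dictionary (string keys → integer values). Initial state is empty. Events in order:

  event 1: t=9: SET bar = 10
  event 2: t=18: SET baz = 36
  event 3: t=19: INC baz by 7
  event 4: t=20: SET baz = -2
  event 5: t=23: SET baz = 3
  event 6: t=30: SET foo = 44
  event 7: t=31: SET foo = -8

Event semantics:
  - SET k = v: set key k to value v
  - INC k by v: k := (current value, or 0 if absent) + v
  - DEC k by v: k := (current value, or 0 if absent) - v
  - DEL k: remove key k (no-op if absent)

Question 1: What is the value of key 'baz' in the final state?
Track key 'baz' through all 7 events:
  event 1 (t=9: SET bar = 10): baz unchanged
  event 2 (t=18: SET baz = 36): baz (absent) -> 36
  event 3 (t=19: INC baz by 7): baz 36 -> 43
  event 4 (t=20: SET baz = -2): baz 43 -> -2
  event 5 (t=23: SET baz = 3): baz -2 -> 3
  event 6 (t=30: SET foo = 44): baz unchanged
  event 7 (t=31: SET foo = -8): baz unchanged
Final: baz = 3

Answer: 3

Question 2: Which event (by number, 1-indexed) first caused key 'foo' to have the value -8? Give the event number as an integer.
Looking for first event where foo becomes -8:
  event 6: foo = 44
  event 7: foo 44 -> -8  <-- first match

Answer: 7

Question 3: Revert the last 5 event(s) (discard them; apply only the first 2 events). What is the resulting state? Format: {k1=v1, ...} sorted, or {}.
Answer: {bar=10, baz=36}

Derivation:
Keep first 2 events (discard last 5):
  after event 1 (t=9: SET bar = 10): {bar=10}
  after event 2 (t=18: SET baz = 36): {bar=10, baz=36}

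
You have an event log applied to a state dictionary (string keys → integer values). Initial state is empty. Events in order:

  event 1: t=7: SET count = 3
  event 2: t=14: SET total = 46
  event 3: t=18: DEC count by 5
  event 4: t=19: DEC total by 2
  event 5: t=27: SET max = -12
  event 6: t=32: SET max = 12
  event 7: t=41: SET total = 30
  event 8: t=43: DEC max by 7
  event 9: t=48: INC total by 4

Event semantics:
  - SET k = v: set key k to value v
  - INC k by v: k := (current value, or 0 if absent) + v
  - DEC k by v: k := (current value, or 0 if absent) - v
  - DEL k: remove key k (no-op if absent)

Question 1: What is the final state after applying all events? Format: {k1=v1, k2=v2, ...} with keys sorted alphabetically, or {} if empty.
Answer: {count=-2, max=5, total=34}

Derivation:
  after event 1 (t=7: SET count = 3): {count=3}
  after event 2 (t=14: SET total = 46): {count=3, total=46}
  after event 3 (t=18: DEC count by 5): {count=-2, total=46}
  after event 4 (t=19: DEC total by 2): {count=-2, total=44}
  after event 5 (t=27: SET max = -12): {count=-2, max=-12, total=44}
  after event 6 (t=32: SET max = 12): {count=-2, max=12, total=44}
  after event 7 (t=41: SET total = 30): {count=-2, max=12, total=30}
  after event 8 (t=43: DEC max by 7): {count=-2, max=5, total=30}
  after event 9 (t=48: INC total by 4): {count=-2, max=5, total=34}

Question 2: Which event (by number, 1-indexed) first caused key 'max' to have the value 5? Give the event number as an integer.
Answer: 8

Derivation:
Looking for first event where max becomes 5:
  event 5: max = -12
  event 6: max = 12
  event 7: max = 12
  event 8: max 12 -> 5  <-- first match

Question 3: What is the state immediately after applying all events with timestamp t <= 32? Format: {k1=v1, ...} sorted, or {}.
Answer: {count=-2, max=12, total=44}

Derivation:
Apply events with t <= 32 (6 events):
  after event 1 (t=7: SET count = 3): {count=3}
  after event 2 (t=14: SET total = 46): {count=3, total=46}
  after event 3 (t=18: DEC count by 5): {count=-2, total=46}
  after event 4 (t=19: DEC total by 2): {count=-2, total=44}
  after event 5 (t=27: SET max = -12): {count=-2, max=-12, total=44}
  after event 6 (t=32: SET max = 12): {count=-2, max=12, total=44}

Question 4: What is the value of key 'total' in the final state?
Answer: 34

Derivation:
Track key 'total' through all 9 events:
  event 1 (t=7: SET count = 3): total unchanged
  event 2 (t=14: SET total = 46): total (absent) -> 46
  event 3 (t=18: DEC count by 5): total unchanged
  event 4 (t=19: DEC total by 2): total 46 -> 44
  event 5 (t=27: SET max = -12): total unchanged
  event 6 (t=32: SET max = 12): total unchanged
  event 7 (t=41: SET total = 30): total 44 -> 30
  event 8 (t=43: DEC max by 7): total unchanged
  event 9 (t=48: INC total by 4): total 30 -> 34
Final: total = 34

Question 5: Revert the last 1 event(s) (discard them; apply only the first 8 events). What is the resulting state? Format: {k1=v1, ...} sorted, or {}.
Answer: {count=-2, max=5, total=30}

Derivation:
Keep first 8 events (discard last 1):
  after event 1 (t=7: SET count = 3): {count=3}
  after event 2 (t=14: SET total = 46): {count=3, total=46}
  after event 3 (t=18: DEC count by 5): {count=-2, total=46}
  after event 4 (t=19: DEC total by 2): {count=-2, total=44}
  after event 5 (t=27: SET max = -12): {count=-2, max=-12, total=44}
  after event 6 (t=32: SET max = 12): {count=-2, max=12, total=44}
  after event 7 (t=41: SET total = 30): {count=-2, max=12, total=30}
  after event 8 (t=43: DEC max by 7): {count=-2, max=5, total=30}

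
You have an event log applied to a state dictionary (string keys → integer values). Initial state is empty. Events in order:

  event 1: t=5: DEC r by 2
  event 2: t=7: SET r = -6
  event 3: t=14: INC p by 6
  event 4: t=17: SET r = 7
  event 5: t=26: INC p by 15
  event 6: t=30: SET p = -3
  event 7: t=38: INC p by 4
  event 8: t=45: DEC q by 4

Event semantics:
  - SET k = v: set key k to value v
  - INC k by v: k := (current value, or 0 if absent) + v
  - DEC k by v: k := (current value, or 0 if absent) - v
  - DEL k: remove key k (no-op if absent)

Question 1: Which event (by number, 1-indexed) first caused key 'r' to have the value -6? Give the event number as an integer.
Looking for first event where r becomes -6:
  event 1: r = -2
  event 2: r -2 -> -6  <-- first match

Answer: 2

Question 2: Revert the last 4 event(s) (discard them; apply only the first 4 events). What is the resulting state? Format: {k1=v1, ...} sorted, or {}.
Answer: {p=6, r=7}

Derivation:
Keep first 4 events (discard last 4):
  after event 1 (t=5: DEC r by 2): {r=-2}
  after event 2 (t=7: SET r = -6): {r=-6}
  after event 3 (t=14: INC p by 6): {p=6, r=-6}
  after event 4 (t=17: SET r = 7): {p=6, r=7}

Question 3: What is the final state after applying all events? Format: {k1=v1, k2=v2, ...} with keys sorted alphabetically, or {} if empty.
Answer: {p=1, q=-4, r=7}

Derivation:
  after event 1 (t=5: DEC r by 2): {r=-2}
  after event 2 (t=7: SET r = -6): {r=-6}
  after event 3 (t=14: INC p by 6): {p=6, r=-6}
  after event 4 (t=17: SET r = 7): {p=6, r=7}
  after event 5 (t=26: INC p by 15): {p=21, r=7}
  after event 6 (t=30: SET p = -3): {p=-3, r=7}
  after event 7 (t=38: INC p by 4): {p=1, r=7}
  after event 8 (t=45: DEC q by 4): {p=1, q=-4, r=7}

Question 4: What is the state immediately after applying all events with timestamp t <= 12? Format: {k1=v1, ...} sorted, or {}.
Answer: {r=-6}

Derivation:
Apply events with t <= 12 (2 events):
  after event 1 (t=5: DEC r by 2): {r=-2}
  after event 2 (t=7: SET r = -6): {r=-6}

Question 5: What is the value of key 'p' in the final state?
Answer: 1

Derivation:
Track key 'p' through all 8 events:
  event 1 (t=5: DEC r by 2): p unchanged
  event 2 (t=7: SET r = -6): p unchanged
  event 3 (t=14: INC p by 6): p (absent) -> 6
  event 4 (t=17: SET r = 7): p unchanged
  event 5 (t=26: INC p by 15): p 6 -> 21
  event 6 (t=30: SET p = -3): p 21 -> -3
  event 7 (t=38: INC p by 4): p -3 -> 1
  event 8 (t=45: DEC q by 4): p unchanged
Final: p = 1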